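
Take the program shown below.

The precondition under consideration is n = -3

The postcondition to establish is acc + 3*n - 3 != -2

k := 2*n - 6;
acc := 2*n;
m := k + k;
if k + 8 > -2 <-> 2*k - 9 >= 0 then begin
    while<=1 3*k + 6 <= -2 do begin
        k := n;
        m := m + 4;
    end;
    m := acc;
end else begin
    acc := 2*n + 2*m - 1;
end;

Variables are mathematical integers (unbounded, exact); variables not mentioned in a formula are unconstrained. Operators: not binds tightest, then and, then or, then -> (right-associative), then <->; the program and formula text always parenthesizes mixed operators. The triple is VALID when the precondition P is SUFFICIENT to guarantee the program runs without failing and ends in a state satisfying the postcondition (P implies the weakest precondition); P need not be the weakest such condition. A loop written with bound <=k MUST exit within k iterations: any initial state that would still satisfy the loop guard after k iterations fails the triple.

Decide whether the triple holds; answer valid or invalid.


Working backward. After the program, the postcondition acc + 3*n - 3 != -2 must hold; in canonical form it is acc + 3*n != 1.
Then branch requires (3*k <= -8 -> ((not (3*n <= -8)) and acc + 3*n != 1)) and ((not (3*k <= -8)) -> acc + 3*n != 1); else branch requires 2*m + 5*n != 2.
Before the if: ((k > -10 <-> 2*k >= 9) -> ((3*k <= -8 -> ((not (3*n <= -8)) and acc + 3*n != 1)) and ((not (3*k <= -8)) -> acc + 3*n != 1))) and ((not (k > -10 <-> 2*k >= 9)) -> 2*m + 5*n != 2)
Before m := k + k: ((k > -10 <-> 2*k >= 9) -> ((3*k <= -8 -> ((not (3*n <= -8)) and acc + 3*n != 1)) and ((not (3*k <= -8)) -> acc + 3*n != 1))) and ((not (k > -10 <-> 2*k >= 9)) -> 4*k + 5*n != 2)
Before acc := 2*n: ((k > -10 <-> 2*k >= 9) -> ((3*k <= -8 -> ((not (3*n <= -8)) and 5*n != 1)) and ((not (3*k <= -8)) -> 5*n != 1))) and ((not (k > -10 <-> 2*k >= 9)) -> 4*k + 5*n != 2)
Before k := 2*n - 6: ((2*n > -4 <-> 4*n >= 21) -> ((6*n <= 10 -> ((not (3*n <= -8)) and 5*n != 1)) and ((not (6*n <= 10)) -> 5*n != 1))) and ((not (2*n > -4 <-> 4*n >= 21)) -> 13*n != 26)
The weakest precondition is ((2*n > -4 <-> 4*n >= 21) -> ((6*n <= 10 -> ((not (3*n <= -8)) and 5*n != 1)) and ((not (6*n <= 10)) -> 5*n != 1))) and ((not (2*n > -4 <-> 4*n >= 21)) -> 13*n != 26).
Check whether n = -3 implies it.
Countermodel: at the initial state n = -3, the precondition holds but the weakest precondition fails.
Answer: invalid


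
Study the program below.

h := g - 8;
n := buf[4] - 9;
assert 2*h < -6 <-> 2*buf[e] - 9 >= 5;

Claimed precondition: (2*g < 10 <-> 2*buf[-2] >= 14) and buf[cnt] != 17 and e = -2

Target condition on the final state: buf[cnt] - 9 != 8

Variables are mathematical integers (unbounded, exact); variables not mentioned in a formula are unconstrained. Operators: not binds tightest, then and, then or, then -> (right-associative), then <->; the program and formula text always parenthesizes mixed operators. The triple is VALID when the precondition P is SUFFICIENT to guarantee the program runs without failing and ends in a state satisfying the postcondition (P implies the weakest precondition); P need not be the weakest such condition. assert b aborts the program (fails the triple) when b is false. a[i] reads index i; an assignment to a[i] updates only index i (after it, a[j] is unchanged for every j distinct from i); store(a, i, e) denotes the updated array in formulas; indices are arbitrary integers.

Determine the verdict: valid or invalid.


Working backward. After the program, the postcondition buf[cnt] - 9 != 8 must hold; in canonical form it is buf[cnt] != 17.
Before assert 2*h < -6 <-> 2*buf[e] - 9 >= 5: (2*h < -6 <-> 2*buf[e] >= 14) and buf[cnt] != 17
Before n := buf[4] - 9: (2*h < -6 <-> 2*buf[e] >= 14) and buf[cnt] != 17
Before h := g - 8: (2*g < 10 <-> 2*buf[e] >= 14) and buf[cnt] != 17
The weakest precondition is (2*g < 10 <-> 2*buf[e] >= 14) and buf[cnt] != 17.
Check whether (2*g < 10 <-> 2*buf[-2] >= 14) and buf[cnt] != 17 and e = -2 implies it.
Every state satisfying the precondition satisfies the weakest precondition: the implication holds.
Answer: valid


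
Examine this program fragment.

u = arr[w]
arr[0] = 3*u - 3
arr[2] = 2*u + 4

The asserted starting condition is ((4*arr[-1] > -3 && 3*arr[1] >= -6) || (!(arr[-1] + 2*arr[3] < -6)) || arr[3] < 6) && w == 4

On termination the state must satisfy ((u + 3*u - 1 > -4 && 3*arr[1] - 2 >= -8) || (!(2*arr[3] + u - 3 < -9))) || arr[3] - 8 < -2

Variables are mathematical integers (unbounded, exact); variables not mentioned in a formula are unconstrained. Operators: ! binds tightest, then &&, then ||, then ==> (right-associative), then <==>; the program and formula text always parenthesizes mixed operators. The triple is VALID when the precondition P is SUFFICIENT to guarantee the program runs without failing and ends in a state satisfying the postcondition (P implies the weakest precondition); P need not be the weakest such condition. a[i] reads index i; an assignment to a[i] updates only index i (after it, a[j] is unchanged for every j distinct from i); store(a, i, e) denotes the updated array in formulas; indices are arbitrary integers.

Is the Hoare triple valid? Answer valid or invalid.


Working backward. After the program, the postcondition ((u + 3*u - 1 > -4 && 3*arr[1] - 2 >= -8) || (!(2*arr[3] + u - 3 < -9))) || arr[3] - 8 < -2 must hold; in canonical form it is (4*u > -3 && 3*arr[1] >= -6) || (!(2*arr[3] + u < -6)) || arr[3] < 6.
Before arr[2] := 2*u + 4: (4*u > -3 && 3*arr[1] >= -6) || (!(2*arr[3] + u < -6)) || arr[3] < 6
Before arr[0] := 3*u - 3: (4*u > -3 && 3*arr[1] >= -6) || (!(2*arr[3] + u < -6)) || arr[3] < 6
Before u := arr[w]: (4*arr[w] > -3 && 3*arr[1] >= -6) || (!(2*arr[3] + arr[w] < -6)) || arr[3] < 6
The weakest precondition is (4*arr[w] > -3 && 3*arr[1] >= -6) || (!(2*arr[3] + arr[w] < -6)) || arr[3] < 6.
Check whether ((4*arr[-1] > -3 && 3*arr[1] >= -6) || (!(arr[-1] + 2*arr[3] < -6)) || arr[3] < 6) && w == 4 implies it.
Countermodel: at the initial state arr = {[-1] = 0, [1] = 0, [3] = 6, [4] = -19, elsewhere 0}, w = 4, the precondition holds but the weakest precondition fails.
Answer: invalid


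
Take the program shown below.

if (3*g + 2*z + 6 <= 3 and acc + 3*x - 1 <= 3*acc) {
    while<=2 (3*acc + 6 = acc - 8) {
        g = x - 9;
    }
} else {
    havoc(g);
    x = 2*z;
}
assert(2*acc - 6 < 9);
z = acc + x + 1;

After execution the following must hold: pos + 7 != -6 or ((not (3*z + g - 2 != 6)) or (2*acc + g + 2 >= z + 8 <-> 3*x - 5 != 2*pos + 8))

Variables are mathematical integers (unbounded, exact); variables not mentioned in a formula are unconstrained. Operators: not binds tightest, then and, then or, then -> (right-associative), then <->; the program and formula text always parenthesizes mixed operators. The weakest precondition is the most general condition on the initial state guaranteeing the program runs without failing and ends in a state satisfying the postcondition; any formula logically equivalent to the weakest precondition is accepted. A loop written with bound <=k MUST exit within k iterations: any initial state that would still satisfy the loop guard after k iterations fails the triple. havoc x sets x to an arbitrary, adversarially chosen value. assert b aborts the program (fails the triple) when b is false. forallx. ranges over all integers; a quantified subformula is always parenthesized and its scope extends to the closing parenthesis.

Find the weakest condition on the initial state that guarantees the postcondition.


Working backward. After the program, the postcondition pos + 7 != -6 or ((not (3*z + g - 2 != 6)) or (2*acc + g + 2 >= z + 8 <-> 3*x - 5 != 2*pos + 8)) must hold; in canonical form it is pos != -13 or (not (g + 3*z != 8)) or (2*acc + g >= z + 6 <-> 3*x != 2*pos + 13).
Before z := acc + x + 1: pos != -13 or (not (3*acc + g + 3*x != 5)) or (acc + g >= x + 7 <-> 3*x != 2*pos + 13)
Before assert 2*acc - 6 < 9: 2*acc < 15 and (pos != -13 or (not (3*acc + g + 3*x != 5)) or (acc + g >= x + 7 <-> 3*x != 2*pos + 13))
Then branch requires (2*acc = -14 -> ((2*acc = -14 -> ((not (2*acc = -14)) and 2*acc < 15 and (pos != -13 or (not (3*acc + 4*x != 14)) or (acc >= 16 <-> 3*x != 2*pos + 13)))) and ((not (2*acc = -14)) -> (2*acc < 15 and (pos != -13 or (not (3*acc + 4*x != 14)) or (acc >= 16 <-> 3*x != 2*pos + 13)))))) and ((not (2*acc = -14)) -> (2*acc < 15 and (pos != -13 or (not (3*acc + g + 3*x != 5)) or (acc + g >= x + 7 <-> 3*x != 2*pos + 13)))); else branch requires forall g_1. (2*acc < 15 and (pos != -13 or (not (3*acc + g_1 + 6*z != 5)) or (acc + g_1 >= 2*z + 7 <-> 6*z != 2*pos + 13))).
Before the if: ((3*g + 2*z <= -3 and 3*x <= 2*acc + 1) -> ((2*acc = -14 -> ((2*acc = -14 -> ((not (2*acc = -14)) and 2*acc < 15 and (pos != -13 or (not (3*acc + 4*x != 14)) or (acc >= 16 <-> 3*x != 2*pos + 13)))) and ((not (2*acc = -14)) -> (2*acc < 15 and (pos != -13 or (not (3*acc + 4*x != 14)) or (acc >= 16 <-> 3*x != 2*pos + 13)))))) and ((not (2*acc = -14)) -> (2*acc < 15 and (pos != -13 or (not (3*acc + g + 3*x != 5)) or (acc + g >= x + 7 <-> 3*x != 2*pos + 13)))))) and ((not (3*g + 2*z <= -3 and 3*x <= 2*acc + 1)) -> (forall g_1. (2*acc < 15 and (pos != -13 or (not (3*acc + g_1 + 6*z != 5)) or (acc + g_1 >= 2*z + 7 <-> 6*z != 2*pos + 13)))))
Answer: WP = ((3*g + 2*z <= -3 and 3*x <= 2*acc + 1) -> ((2*acc = -14 -> ((2*acc = -14 -> ((not (2*acc = -14)) and 2*acc < 15 and (pos != -13 or (not (3*acc + 4*x != 14)) or (acc >= 16 <-> 3*x != 2*pos + 13)))) and ((not (2*acc = -14)) -> (2*acc < 15 and (pos != -13 or (not (3*acc + 4*x != 14)) or (acc >= 16 <-> 3*x != 2*pos + 13)))))) and ((not (2*acc = -14)) -> (2*acc < 15 and (pos != -13 or (not (3*acc + g + 3*x != 5)) or (acc + g >= x + 7 <-> 3*x != 2*pos + 13)))))) and ((not (3*g + 2*z <= -3 and 3*x <= 2*acc + 1)) -> (forall g_1. (2*acc < 15 and (pos != -13 or (not (3*acc + g_1 + 6*z != 5)) or (acc + g_1 >= 2*z + 7 <-> 6*z != 2*pos + 13)))))


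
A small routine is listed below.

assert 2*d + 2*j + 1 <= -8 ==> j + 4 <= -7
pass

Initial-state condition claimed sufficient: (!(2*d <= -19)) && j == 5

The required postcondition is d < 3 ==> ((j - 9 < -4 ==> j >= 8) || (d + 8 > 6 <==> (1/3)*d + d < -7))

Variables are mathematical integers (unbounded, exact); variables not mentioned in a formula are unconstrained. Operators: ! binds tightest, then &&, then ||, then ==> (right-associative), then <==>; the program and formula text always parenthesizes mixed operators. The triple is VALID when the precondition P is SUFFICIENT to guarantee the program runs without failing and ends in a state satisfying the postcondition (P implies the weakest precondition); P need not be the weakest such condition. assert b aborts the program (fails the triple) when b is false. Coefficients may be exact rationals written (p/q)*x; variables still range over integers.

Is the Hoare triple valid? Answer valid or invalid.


Working backward. After the program, the postcondition d < 3 ==> ((j - 9 < -4 ==> j >= 8) || (d + 8 > 6 <==> (1/3)*d + d < -7)) must hold; in canonical form it is d < 3 ==> ((j < 5 ==> j >= 8) || (d > -2 <==> (4/3)*d < -7)).
Before skip: d < 3 ==> ((j < 5 ==> j >= 8) || (d > -2 <==> (4/3)*d < -7))
Before assert 2*d + 2*j + 1 <= -8 ==> j + 4 <= -7: (2*d + 2*j <= -9 ==> j <= -11) && (d < 3 ==> ((j < 5 ==> j >= 8) || (d > -2 <==> (4/3)*d < -7)))
The weakest precondition is (2*d + 2*j <= -9 ==> j <= -11) && (d < 3 ==> ((j < 5 ==> j >= 8) || (d > -2 <==> (4/3)*d < -7))).
Check whether (!(2*d <= -19)) && j == 5 implies it.
Every state satisfying the precondition satisfies the weakest precondition: the implication holds.
Answer: valid


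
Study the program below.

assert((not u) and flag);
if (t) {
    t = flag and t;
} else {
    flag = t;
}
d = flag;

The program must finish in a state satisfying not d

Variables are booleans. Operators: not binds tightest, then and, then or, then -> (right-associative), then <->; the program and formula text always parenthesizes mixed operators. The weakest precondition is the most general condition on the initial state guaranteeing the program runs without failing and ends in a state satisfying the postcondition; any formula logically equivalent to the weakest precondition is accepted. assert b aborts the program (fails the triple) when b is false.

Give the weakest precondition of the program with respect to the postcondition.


Working backward. After the program, not d must hold.
Before d := flag: not flag
Then branch requires not flag; else branch requires not t.
Before the if: t -> (not flag)
Before assert (not u) and flag: (not u) and flag and (t -> (not flag))
Answer: WP = (not u) and flag and (t -> (not flag))


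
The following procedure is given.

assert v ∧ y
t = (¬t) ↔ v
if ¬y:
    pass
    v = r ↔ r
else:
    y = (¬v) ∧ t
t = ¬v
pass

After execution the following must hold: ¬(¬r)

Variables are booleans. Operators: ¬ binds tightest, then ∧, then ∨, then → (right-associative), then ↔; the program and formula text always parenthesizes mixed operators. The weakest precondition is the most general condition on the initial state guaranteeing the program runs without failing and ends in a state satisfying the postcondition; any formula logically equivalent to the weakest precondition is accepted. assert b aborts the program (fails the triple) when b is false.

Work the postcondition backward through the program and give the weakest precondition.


Working backward. After the program, the postcondition ¬(¬r) must hold; in canonical form it is r.
Before skip: r
Before t := ¬v: r
Then branch requires r; else branch requires r.
Before the if: ((¬y) → r) ∧ (y → r)
Before t := (¬t) ↔ v: ((¬y) → r) ∧ (y → r)
Before assert v ∧ y: v ∧ y ∧ ((¬y) → r) ∧ (y → r)
Answer: WP = v ∧ y ∧ ((¬y) → r) ∧ (y → r)


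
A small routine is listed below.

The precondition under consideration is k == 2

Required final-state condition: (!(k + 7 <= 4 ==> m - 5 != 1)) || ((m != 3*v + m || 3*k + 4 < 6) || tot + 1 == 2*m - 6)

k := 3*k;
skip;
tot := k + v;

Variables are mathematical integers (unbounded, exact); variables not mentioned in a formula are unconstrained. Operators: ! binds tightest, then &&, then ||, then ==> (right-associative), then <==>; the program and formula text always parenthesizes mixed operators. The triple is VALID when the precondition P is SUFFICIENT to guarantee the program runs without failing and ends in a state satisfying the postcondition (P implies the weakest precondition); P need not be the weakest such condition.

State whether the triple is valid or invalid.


Working backward. After the program, the postcondition (!(k + 7 <= 4 ==> m - 5 != 1)) || ((m != 3*v + m || 3*k + 4 < 6) || tot + 1 == 2*m - 6) must hold; in canonical form it is (!(k <= -3 ==> m != 6)) || 3*v != 0 || 3*k < 2 || tot == 2*m - 7.
Before tot := k + v: (!(k <= -3 ==> m != 6)) || 3*v != 0 || 3*k < 2 || k + v == 2*m - 7
Before skip: (!(k <= -3 ==> m != 6)) || 3*v != 0 || 3*k < 2 || k + v == 2*m - 7
Before k := 3*k: (!(3*k <= -3 ==> m != 6)) || 3*v != 0 || 9*k < 2 || 3*k + v == 2*m - 7
The weakest precondition is (!(3*k <= -3 ==> m != 6)) || 3*v != 0 || 9*k < 2 || 3*k + v == 2*m - 7.
Check whether k == 2 implies it.
Countermodel: at the initial state k = 2, m = 0, v = 0, the precondition holds but the weakest precondition fails.
Answer: invalid


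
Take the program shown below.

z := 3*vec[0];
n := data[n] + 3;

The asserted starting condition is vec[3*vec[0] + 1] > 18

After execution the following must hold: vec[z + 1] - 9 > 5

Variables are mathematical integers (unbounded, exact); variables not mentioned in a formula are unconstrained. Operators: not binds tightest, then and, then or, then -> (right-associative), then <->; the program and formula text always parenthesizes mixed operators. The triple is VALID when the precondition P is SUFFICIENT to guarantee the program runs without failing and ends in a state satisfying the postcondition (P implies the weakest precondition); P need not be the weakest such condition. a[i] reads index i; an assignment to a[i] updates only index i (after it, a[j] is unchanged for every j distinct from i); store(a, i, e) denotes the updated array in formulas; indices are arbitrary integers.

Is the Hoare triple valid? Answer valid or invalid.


Working backward. After the program, the postcondition vec[z + 1] - 9 > 5 must hold; in canonical form it is vec[z + 1] > 14.
Before n := data[n] + 3: vec[z + 1] > 14
Before z := 3*vec[0]: vec[3*vec[0] + 1] > 14
The weakest precondition is vec[3*vec[0] + 1] > 14.
Check whether vec[3*vec[0] + 1] > 18 implies it.
Every state satisfying the precondition satisfies the weakest precondition: the implication holds.
Answer: valid


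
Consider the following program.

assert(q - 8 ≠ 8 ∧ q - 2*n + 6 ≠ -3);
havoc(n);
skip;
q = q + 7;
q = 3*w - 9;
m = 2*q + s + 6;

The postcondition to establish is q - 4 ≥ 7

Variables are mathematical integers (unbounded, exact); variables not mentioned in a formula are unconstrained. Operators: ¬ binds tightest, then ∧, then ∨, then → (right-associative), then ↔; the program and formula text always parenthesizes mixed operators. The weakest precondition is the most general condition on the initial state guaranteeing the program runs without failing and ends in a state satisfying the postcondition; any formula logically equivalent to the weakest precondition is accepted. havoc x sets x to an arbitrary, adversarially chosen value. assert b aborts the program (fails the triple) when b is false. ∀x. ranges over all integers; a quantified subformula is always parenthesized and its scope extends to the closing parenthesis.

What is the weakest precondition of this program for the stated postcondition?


Working backward. After the program, the postcondition q - 4 ≥ 7 must hold; in canonical form it is q ≥ 11.
Before m := 2*q + s + 6: q ≥ 11
Before q := 3*w - 9: 3*w ≥ 20
Before q := q + 7: 3*w ≥ 20
Before skip: 3*w ≥ 20
Before havoc n: 3*w ≥ 20
Before assert q - 8 ≠ 8 ∧ q - 2*n + 6 ≠ -3: q ≠ 16 ∧ q ≠ 2*n - 9 ∧ 3*w ≥ 20
Answer: WP = q ≠ 16 ∧ q ≠ 2*n - 9 ∧ 3*w ≥ 20


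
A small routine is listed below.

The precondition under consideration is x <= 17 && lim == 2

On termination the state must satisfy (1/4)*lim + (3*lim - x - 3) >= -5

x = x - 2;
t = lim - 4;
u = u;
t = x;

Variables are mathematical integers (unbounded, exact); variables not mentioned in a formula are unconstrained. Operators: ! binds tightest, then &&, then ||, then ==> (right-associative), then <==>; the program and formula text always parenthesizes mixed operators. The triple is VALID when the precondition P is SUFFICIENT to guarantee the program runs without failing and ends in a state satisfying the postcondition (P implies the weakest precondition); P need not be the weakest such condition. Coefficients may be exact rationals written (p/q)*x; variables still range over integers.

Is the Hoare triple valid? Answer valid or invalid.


Working backward. After the program, the postcondition (1/4)*lim + (3*lim - x - 3) >= -5 must hold; in canonical form it is (13/4)*lim >= x - 2.
Before t := x: (13/4)*lim >= x - 2
Before u := u: (13/4)*lim >= x - 2
Before t := lim - 4: (13/4)*lim >= x - 2
Before x := x - 2: (13/4)*lim >= x - 4
The weakest precondition is (13/4)*lim >= x - 4.
Check whether x <= 17 && lim == 2 implies it.
Countermodel: at the initial state lim = 2, x = 11, the precondition holds but the weakest precondition fails.
Answer: invalid


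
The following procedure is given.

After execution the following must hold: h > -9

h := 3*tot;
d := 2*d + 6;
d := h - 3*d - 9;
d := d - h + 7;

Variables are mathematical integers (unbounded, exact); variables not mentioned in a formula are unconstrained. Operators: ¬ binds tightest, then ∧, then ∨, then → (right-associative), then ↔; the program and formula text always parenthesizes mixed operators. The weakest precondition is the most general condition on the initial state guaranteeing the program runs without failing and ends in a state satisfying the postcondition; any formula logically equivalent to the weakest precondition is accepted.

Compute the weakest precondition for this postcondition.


Working backward. After the program, h > -9 must hold.
Before d := d - h + 7: h > -9
Before d := h - 3*d - 9: h > -9
Before d := 2*d + 6: h > -9
Before h := 3*tot: 3*tot > -9
Answer: WP = 3*tot > -9


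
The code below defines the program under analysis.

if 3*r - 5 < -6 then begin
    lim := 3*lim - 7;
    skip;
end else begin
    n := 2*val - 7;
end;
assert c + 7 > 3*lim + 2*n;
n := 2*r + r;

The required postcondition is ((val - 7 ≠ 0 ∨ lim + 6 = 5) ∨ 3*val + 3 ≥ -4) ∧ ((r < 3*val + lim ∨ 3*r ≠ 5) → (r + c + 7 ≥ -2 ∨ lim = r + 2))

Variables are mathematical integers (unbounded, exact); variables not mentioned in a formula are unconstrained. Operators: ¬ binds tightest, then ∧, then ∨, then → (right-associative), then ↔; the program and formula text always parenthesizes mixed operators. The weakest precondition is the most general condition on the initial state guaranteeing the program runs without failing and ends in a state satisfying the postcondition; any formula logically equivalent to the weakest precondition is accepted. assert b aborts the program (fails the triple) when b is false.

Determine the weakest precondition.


Working backward. After the program, the postcondition ((val - 7 ≠ 0 ∨ lim + 6 = 5) ∨ 3*val + 3 ≥ -4) ∧ ((r < 3*val + lim ∨ 3*r ≠ 5) → (r + c + 7 ≥ -2 ∨ lim = r + 2)) must hold; in canonical form it is (val ≠ 7 ∨ lim = -1 ∨ 3*val ≥ -7) ∧ ((r < lim + 3*val ∨ 3*r ≠ 5) → (c + r ≥ -9 ∨ lim = r + 2)).
Before n := 2*r + r: (val ≠ 7 ∨ lim = -1 ∨ 3*val ≥ -7) ∧ ((r < lim + 3*val ∨ 3*r ≠ 5) → (c + r ≥ -9 ∨ lim = r + 2))
Before assert c + 7 > 3*lim + 2*n: c > 3*lim + 2*n - 7 ∧ (val ≠ 7 ∨ lim = -1 ∨ 3*val ≥ -7) ∧ ((r < lim + 3*val ∨ 3*r ≠ 5) → (c + r ≥ -9 ∨ lim = r + 2))
Then branch requires c > 9*lim + 2*n - 28 ∧ (val ≠ 7 ∨ 3*lim = 6 ∨ 3*val ≥ -7) ∧ ((r < 3*lim + 3*val - 7 ∨ 3*r ≠ 5) → (c + r ≥ -9 ∨ 3*lim = r + 9)); else branch requires c > 3*lim + 4*val - 21 ∧ (val ≠ 7 ∨ lim = -1 ∨ 3*val ≥ -7) ∧ ((r < lim + 3*val ∨ 3*r ≠ 5) → (c + r ≥ -9 ∨ lim = r + 2)).
Before the if: (3*r < -1 → (c > 9*lim + 2*n - 28 ∧ (val ≠ 7 ∨ 3*lim = 6 ∨ 3*val ≥ -7) ∧ ((r < 3*lim + 3*val - 7 ∨ 3*r ≠ 5) → (c + r ≥ -9 ∨ 3*lim = r + 9)))) ∧ ((¬(3*r < -1)) → (c > 3*lim + 4*val - 21 ∧ (val ≠ 7 ∨ lim = -1 ∨ 3*val ≥ -7) ∧ ((r < lim + 3*val ∨ 3*r ≠ 5) → (c + r ≥ -9 ∨ lim = r + 2))))
Answer: WP = (3*r < -1 → (c > 9*lim + 2*n - 28 ∧ (val ≠ 7 ∨ 3*lim = 6 ∨ 3*val ≥ -7) ∧ ((r < 3*lim + 3*val - 7 ∨ 3*r ≠ 5) → (c + r ≥ -9 ∨ 3*lim = r + 9)))) ∧ ((¬(3*r < -1)) → (c > 3*lim + 4*val - 21 ∧ (val ≠ 7 ∨ lim = -1 ∨ 3*val ≥ -7) ∧ ((r < lim + 3*val ∨ 3*r ≠ 5) → (c + r ≥ -9 ∨ lim = r + 2))))


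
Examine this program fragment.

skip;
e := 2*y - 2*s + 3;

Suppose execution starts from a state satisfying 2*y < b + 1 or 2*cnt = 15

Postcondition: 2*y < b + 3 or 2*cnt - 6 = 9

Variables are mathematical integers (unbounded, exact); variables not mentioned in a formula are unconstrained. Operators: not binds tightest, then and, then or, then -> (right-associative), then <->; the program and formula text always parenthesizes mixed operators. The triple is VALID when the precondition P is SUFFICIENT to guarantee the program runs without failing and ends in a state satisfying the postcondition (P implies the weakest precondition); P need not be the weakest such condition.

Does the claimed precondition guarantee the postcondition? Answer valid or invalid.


Working backward. After the program, the postcondition 2*y < b + 3 or 2*cnt - 6 = 9 must hold; in canonical form it is 2*y < b + 3 or 2*cnt = 15.
Before e := 2*y - 2*s + 3: 2*y < b + 3 or 2*cnt = 15
Before skip: 2*y < b + 3 or 2*cnt = 15
The weakest precondition is 2*y < b + 3 or 2*cnt = 15.
Check whether 2*y < b + 1 or 2*cnt = 15 implies it.
Every state satisfying the precondition satisfies the weakest precondition: the implication holds.
Answer: valid


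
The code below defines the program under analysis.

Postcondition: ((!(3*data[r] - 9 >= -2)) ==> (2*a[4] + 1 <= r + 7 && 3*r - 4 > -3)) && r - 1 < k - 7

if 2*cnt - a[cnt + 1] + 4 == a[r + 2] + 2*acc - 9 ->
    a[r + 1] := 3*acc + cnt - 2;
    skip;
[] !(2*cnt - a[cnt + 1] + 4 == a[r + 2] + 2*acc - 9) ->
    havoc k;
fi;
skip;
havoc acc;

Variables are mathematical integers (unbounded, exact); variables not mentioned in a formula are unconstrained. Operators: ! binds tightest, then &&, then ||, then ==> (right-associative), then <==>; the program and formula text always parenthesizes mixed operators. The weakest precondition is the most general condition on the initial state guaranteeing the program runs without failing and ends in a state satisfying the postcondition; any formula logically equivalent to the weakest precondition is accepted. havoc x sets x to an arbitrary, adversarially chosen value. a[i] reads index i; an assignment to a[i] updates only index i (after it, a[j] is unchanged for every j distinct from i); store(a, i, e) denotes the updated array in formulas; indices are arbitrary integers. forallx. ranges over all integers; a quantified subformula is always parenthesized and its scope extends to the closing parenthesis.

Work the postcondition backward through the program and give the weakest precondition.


Working backward. After the program, the postcondition ((!(3*data[r] - 9 >= -2)) ==> (2*a[4] + 1 <= r + 7 && 3*r - 4 > -3)) && r - 1 < k - 7 must hold; in canonical form it is ((!(3*data[r] >= 7)) ==> (2*a[4] <= r + 6 && 3*r > 1)) && r < k - 6.
Before havoc acc: ((!(3*data[r] >= 7)) ==> (2*a[4] <= r + 6 && 3*r > 1)) && r < k - 6
Before skip: ((!(3*data[r] >= 7)) ==> (2*a[4] <= r + 6 && 3*r > 1)) && r < k - 6
Then branch requires ((!(3*data[r] >= 7)) ==> (2*store(a, r + 1, 3*acc + cnt - 2)[4] <= r + 6 && 3*r > 1)) && r < k - 6; else branch requires forall k_1. (((!(3*data[r] >= 7)) ==> (2*a[4] <= r + 6 && 3*r > 1)) && r < k_1 - 6).
Before the if: (2*cnt == a[cnt + 1] + a[r + 2] + 2*acc - 13 ==> (((!(3*data[r] >= 7)) ==> (2*store(a, r + 1, 3*acc + cnt - 2)[4] <= r + 6 && 3*r > 1)) && r < k - 6)) && ((!(2*cnt == a[cnt + 1] + a[r + 2] + 2*acc - 13)) ==> (forall k_1. (((!(3*data[r] >= 7)) ==> (2*a[4] <= r + 6 && 3*r > 1)) && r < k_1 - 6)))
Answer: WP = (2*cnt == a[cnt + 1] + a[r + 2] + 2*acc - 13 ==> (((!(3*data[r] >= 7)) ==> (2*store(a, r + 1, 3*acc + cnt - 2)[4] <= r + 6 && 3*r > 1)) && r < k - 6)) && ((!(2*cnt == a[cnt + 1] + a[r + 2] + 2*acc - 13)) ==> (forall k_1. (((!(3*data[r] >= 7)) ==> (2*a[4] <= r + 6 && 3*r > 1)) && r < k_1 - 6)))


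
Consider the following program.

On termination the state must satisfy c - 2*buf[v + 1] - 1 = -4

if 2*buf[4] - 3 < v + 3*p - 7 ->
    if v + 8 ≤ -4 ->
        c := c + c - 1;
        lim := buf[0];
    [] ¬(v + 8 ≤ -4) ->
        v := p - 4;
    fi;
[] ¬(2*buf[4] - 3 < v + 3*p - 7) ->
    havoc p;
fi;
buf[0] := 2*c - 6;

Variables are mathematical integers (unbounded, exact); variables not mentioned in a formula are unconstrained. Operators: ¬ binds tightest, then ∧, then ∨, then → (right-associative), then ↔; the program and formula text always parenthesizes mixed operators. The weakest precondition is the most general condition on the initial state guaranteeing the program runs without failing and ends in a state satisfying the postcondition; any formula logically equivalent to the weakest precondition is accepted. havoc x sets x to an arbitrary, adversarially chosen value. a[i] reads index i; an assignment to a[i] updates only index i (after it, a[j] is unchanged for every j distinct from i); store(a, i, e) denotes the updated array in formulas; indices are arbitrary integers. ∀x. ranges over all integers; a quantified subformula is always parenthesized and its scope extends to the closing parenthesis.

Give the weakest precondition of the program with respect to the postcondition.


Working backward. After the program, the postcondition c - 2*buf[v + 1] - 1 = -4 must hold; in canonical form it is c = 2*buf[v + 1] - 3.
Before buf[0] := 2*c - 6: c = 2*store(buf, 0, 2*c - 6)[v + 1] - 3
Then branch requires (v ≤ -12 → 2*c = 2*store(buf, 0, 4*c - 8)[v + 1] - 2) ∧ ((¬(v ≤ -12)) → c = 2*store(buf, 0, 2*c - 6)[p - 3] - 3); else branch requires c = 2*store(buf, 0, 2*c - 6)[v + 1] - 3.
Before the if: (2*buf[4] < 3*p + v - 4 → ((v ≤ -12 → 2*c = 2*store(buf, 0, 4*c - 8)[v + 1] - 2) ∧ ((¬(v ≤ -12)) → c = 2*store(buf, 0, 2*c - 6)[p - 3] - 3))) ∧ ((¬(2*buf[4] < 3*p + v - 4)) → c = 2*store(buf, 0, 2*c - 6)[v + 1] - 3)
Answer: WP = (2*buf[4] < 3*p + v - 4 → ((v ≤ -12 → 2*c = 2*store(buf, 0, 4*c - 8)[v + 1] - 2) ∧ ((¬(v ≤ -12)) → c = 2*store(buf, 0, 2*c - 6)[p - 3] - 3))) ∧ ((¬(2*buf[4] < 3*p + v - 4)) → c = 2*store(buf, 0, 2*c - 6)[v + 1] - 3)


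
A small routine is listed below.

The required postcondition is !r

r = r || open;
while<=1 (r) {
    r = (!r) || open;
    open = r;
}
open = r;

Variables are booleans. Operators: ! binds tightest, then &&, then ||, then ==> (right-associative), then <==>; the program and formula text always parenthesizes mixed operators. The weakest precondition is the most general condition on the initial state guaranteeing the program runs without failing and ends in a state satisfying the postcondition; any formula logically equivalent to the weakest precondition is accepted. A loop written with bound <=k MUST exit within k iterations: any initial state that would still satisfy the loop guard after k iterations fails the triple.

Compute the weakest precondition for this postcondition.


Working backward. After the program, !r must hold.
Before open := r: !r
Before the loop (bound <=1), unroll the exhaustion recursion (WP_0 = exit-now case; WP_j = one more guarded iteration, up to j = 1):
  WP_0: !r
  WP_1: r ==> (!((!r) || open))
So before the loop: r ==> (!((!r) || open))
Before r := r || open: (r || open) ==> (!((!(r || open)) || open))
Answer: WP = (r || open) ==> (!((!(r || open)) || open))


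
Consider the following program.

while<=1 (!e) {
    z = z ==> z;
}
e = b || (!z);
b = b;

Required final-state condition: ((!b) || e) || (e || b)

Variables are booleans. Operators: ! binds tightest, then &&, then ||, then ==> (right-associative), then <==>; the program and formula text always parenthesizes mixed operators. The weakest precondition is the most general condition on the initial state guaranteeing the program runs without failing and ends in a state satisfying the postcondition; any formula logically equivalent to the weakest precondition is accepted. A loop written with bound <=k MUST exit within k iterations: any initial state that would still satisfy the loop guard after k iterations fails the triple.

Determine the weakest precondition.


Working backward. After the program, the postcondition ((!b) || e) || (e || b) must hold; in canonical form it is true.
Before b := b: true
Before e := b || (!z): true
Before the loop (bound <=1), unroll the exhaustion recursion (WP_0 = exit-now case; WP_j = one more guarded iteration, up to j = 1):
  WP_0: e
  WP_1: (!e) ==> e
So before the loop: (!e) ==> e
Answer: WP = (!e) ==> e


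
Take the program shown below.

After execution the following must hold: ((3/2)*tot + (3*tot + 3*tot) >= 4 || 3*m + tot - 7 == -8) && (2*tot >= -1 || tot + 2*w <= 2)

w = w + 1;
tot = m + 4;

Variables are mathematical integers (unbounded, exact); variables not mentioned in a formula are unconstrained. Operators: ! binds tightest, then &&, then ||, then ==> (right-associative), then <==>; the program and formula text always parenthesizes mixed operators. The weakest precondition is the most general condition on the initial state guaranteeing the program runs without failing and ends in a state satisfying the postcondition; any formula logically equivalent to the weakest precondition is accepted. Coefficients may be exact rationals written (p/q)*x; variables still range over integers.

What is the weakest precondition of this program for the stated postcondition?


Working backward. After the program, the postcondition ((3/2)*tot + (3*tot + 3*tot) >= 4 || 3*m + tot - 7 == -8) && (2*tot >= -1 || tot + 2*w <= 2) must hold; in canonical form it is ((15/2)*tot >= 4 || 3*m + tot == -1) && (2*tot >= -1 || tot + 2*w <= 2).
Before tot := m + 4: ((15/2)*m >= -26 || 4*m == -5) && (2*m >= -9 || m + 2*w <= -2)
Before w := w + 1: ((15/2)*m >= -26 || 4*m == -5) && (2*m >= -9 || m + 2*w <= -4)
Answer: WP = ((15/2)*m >= -26 || 4*m == -5) && (2*m >= -9 || m + 2*w <= -4)


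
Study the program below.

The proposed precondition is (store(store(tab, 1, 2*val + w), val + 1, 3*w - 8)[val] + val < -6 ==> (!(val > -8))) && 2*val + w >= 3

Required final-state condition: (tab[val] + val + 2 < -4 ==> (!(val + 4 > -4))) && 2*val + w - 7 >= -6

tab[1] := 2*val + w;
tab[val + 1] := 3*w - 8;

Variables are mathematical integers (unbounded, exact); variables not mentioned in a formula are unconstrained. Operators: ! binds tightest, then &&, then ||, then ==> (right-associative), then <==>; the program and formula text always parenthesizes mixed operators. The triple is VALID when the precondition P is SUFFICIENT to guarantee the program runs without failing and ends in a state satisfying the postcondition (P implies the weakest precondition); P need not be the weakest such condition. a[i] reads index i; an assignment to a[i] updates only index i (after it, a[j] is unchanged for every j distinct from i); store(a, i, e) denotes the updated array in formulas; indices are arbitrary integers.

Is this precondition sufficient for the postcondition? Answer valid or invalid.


Working backward. After the program, the postcondition (tab[val] + val + 2 < -4 ==> (!(val + 4 > -4))) && 2*val + w - 7 >= -6 must hold; in canonical form it is (tab[val] + val < -6 ==> (!(val > -8))) && 2*val + w >= 1.
Before tab[val + 1] := 3*w - 8: (store(tab, val + 1, 3*w - 8)[val] + val < -6 ==> (!(val > -8))) && 2*val + w >= 1
Before tab[1] := 2*val + w: (store(store(tab, 1, 2*val + w), val + 1, 3*w - 8)[val] + val < -6 ==> (!(val > -8))) && 2*val + w >= 1
The weakest precondition is (store(store(tab, 1, 2*val + w), val + 1, 3*w - 8)[val] + val < -6 ==> (!(val > -8))) && 2*val + w >= 1.
Check whether (store(store(tab, 1, 2*val + w), val + 1, 3*w - 8)[val] + val < -6 ==> (!(val > -8))) && 2*val + w >= 3 implies it.
Every state satisfying the precondition satisfies the weakest precondition: the implication holds.
Answer: valid


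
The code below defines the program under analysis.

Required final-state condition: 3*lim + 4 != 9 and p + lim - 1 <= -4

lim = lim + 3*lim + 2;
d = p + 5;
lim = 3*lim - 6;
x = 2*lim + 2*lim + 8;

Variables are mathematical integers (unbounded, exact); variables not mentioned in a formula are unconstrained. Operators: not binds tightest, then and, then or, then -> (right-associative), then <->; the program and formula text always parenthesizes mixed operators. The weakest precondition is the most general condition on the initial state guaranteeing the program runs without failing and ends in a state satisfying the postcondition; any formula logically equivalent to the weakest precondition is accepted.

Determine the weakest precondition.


Working backward. After the program, the postcondition 3*lim + 4 != 9 and p + lim - 1 <= -4 must hold; in canonical form it is 3*lim != 5 and lim + p <= -3.
Before x := 2*lim + 2*lim + 8: 3*lim != 5 and lim + p <= -3
Before lim := 3*lim - 6: 9*lim != 23 and 3*lim + p <= 3
Before d := p + 5: 9*lim != 23 and 3*lim + p <= 3
Before lim := lim + 3*lim + 2: 36*lim != 5 and 12*lim + p <= -3
Answer: WP = 36*lim != 5 and 12*lim + p <= -3


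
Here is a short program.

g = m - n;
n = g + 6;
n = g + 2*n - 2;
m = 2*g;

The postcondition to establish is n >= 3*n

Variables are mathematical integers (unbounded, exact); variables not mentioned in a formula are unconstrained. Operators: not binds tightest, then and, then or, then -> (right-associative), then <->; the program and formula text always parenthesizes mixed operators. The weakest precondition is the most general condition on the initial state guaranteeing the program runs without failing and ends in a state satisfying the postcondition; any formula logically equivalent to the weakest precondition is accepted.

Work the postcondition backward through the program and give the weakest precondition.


Working backward. After the program, the postcondition n >= 3*n must hold; in canonical form it is 2*n <= 0.
Before m := 2*g: 2*n <= 0
Before n := g + 2*n - 2: 2*g + 4*n <= 4
Before n := g + 6: 6*g <= -20
Before g := m - n: 6*m <= 6*n - 20
Answer: WP = 6*m <= 6*n - 20


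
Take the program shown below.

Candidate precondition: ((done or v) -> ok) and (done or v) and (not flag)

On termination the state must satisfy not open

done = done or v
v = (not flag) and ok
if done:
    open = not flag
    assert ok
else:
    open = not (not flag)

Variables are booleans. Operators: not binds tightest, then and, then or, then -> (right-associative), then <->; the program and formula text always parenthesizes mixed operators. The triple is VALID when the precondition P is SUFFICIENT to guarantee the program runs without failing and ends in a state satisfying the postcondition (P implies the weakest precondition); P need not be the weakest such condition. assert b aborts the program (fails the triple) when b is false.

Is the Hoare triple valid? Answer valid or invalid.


Working backward. After the program, not open must hold.
Then branch requires ok and flag; else branch requires not flag.
Before the if: (done -> (ok and flag)) and ((not done) -> (not flag))
Before v := (not flag) and ok: (done -> (ok and flag)) and ((not done) -> (not flag))
Before done := done or v: ((done or v) -> (ok and flag)) and ((not (done or v)) -> (not flag))
The weakest precondition is ((done or v) -> (ok and flag)) and ((not (done or v)) -> (not flag)).
Check whether ((done or v) -> ok) and (done or v) and (not flag) implies it.
Countermodel: at the initial state done = false, flag = false, ok = true, v = true, the precondition holds but the weakest precondition fails.
Answer: invalid


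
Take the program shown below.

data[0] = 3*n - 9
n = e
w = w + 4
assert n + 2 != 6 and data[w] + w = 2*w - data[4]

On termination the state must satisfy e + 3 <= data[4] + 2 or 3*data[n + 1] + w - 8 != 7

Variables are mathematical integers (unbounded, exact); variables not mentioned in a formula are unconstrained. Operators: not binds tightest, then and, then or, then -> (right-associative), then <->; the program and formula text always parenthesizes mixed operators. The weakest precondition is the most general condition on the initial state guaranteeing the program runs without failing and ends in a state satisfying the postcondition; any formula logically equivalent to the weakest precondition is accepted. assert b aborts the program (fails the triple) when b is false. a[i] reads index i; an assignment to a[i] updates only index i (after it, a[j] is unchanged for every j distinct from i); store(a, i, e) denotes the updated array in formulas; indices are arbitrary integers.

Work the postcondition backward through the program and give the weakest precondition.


Working backward. After the program, the postcondition e + 3 <= data[4] + 2 or 3*data[n + 1] + w - 8 != 7 must hold; in canonical form it is e <= data[4] - 1 or 3*data[n + 1] + w != 15.
Before assert n + 2 != 6 and data[w] + w = 2*w - data[4]: n != 4 and data[4] + data[w] = w and (e <= data[4] - 1 or 3*data[n + 1] + w != 15)
Before w := w + 4: n != 4 and data[w + 4] + data[4] = w + 4 and (e <= data[4] - 1 or 3*data[n + 1] + w != 11)
Before n := e: e != 4 and data[w + 4] + data[4] = w + 4 and (e <= data[4] - 1 or 3*data[e + 1] + w != 11)
Before data[0] := 3*n - 9: e != 4 and data[4] + store(data, 0, 3*n - 9)[w + 4] = w + 4 and (e <= data[4] - 1 or 3*store(data, 0, 3*n - 9)[e + 1] + w != 11)
Answer: WP = e != 4 and data[4] + store(data, 0, 3*n - 9)[w + 4] = w + 4 and (e <= data[4] - 1 or 3*store(data, 0, 3*n - 9)[e + 1] + w != 11)
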